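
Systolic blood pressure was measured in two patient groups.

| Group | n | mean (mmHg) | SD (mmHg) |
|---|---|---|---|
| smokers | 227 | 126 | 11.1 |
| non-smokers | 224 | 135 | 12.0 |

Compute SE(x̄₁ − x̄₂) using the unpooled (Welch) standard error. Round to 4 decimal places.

1.0889

Standard errors of each mean: 11.1/√227 = 0.7367 and 12.0/√224 = 0.8018.
SE(x̄₁ − x̄₂) = √(0.7367² + 0.8018²) = 1.0889 for independent samples with unequal variances.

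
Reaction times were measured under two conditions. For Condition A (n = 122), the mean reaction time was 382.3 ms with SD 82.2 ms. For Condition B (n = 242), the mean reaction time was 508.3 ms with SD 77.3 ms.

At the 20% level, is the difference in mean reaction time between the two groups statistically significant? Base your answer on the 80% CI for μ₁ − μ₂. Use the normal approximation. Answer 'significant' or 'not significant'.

significant

SE₁ = s₁/√n₁ = 82.2/√122 = 7.4420; SE₂ = 77.3/√242 = 4.9690.
Independent samples, unequal variances: SE_diff = √(SE₁² + SE₂²) = √(55.383364 + 24.690961) = 8.9484.
z* = 1.282, so margin of error = 1.282 × 8.9484 = 11.4718.
Difference in means = 382.3 − 508.3 = -126.0000.
-126.0000 ± 11.4718 → (-137.4718, -114.5282).
The interval (-137.4718, -114.5282) does not contain 0, so the difference is significant.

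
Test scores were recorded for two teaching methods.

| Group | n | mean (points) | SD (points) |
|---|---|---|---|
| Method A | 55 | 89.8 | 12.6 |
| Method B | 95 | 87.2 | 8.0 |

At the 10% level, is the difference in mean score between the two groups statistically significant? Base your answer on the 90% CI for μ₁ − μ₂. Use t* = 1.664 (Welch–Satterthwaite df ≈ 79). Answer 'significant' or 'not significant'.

Standard errors of each mean: 12.6/√55 = 1.6990 and 8.0/√95 = 0.8208.
SE(x̄₁ − x̄₂) = √(1.6990² + 0.8208²) = 1.8869 for independent samples with unequal variances.
With t* = 1.664, the margin is 1.664 × 1.8869 = 3.1398.
x̄₁ − x̄₂ = 89.8 − 87.2 = 2.6000; the interval is 2.6000 ± 3.1398 = (-0.5398, 5.7398).
The interval (-0.5398, 5.7398) contains 0, so the difference is not significant.

not significant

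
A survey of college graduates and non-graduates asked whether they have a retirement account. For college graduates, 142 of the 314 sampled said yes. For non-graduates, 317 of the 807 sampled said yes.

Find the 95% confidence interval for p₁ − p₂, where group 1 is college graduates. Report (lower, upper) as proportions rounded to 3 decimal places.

(-0.005, 0.124)

Sample proportions: 142/314 = 0.4522, 317/807 = 0.3928.
Each SE is √(p̂(1−p̂)/n): √(0.4522·0.5478/314) = 0.02809 and √(0.3928·0.6072/807) = 0.01719.
SE(p̂₁ − p̂₂) = √(SE₁² + SE₂²) = √(0.0007890481 + 0.0002954961) = 0.03293, since the two samples are independent.
At 95% confidence z* = 1.960; margin = 1.960 × 0.03293 = 0.06454.
The difference is 0.4522 − 0.3928 = 0.0594, so the interval is 0.0594 ± 0.06454 = (-0.005, 0.124).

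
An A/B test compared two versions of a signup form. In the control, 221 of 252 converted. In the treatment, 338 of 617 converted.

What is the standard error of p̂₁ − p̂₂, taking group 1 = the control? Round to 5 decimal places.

Sample proportions: 221/252 = 0.8770, 338/617 = 0.5478.
Each SE is √(p̂(1−p̂)/n): √(0.8770·0.1230/252) = 0.02069 and √(0.5478·0.4522/617) = 0.02004.
SE(p̂₁ − p̂₂) = √(SE₁² + SE₂²) = √(0.0004280761 + 0.0004016016) = 0.02880, since the two samples are independent.

0.02880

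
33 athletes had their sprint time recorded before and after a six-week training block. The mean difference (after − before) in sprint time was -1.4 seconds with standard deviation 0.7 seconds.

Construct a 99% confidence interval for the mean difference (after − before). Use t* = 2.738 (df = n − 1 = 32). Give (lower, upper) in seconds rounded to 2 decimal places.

Paired design: SE = s_d/√n = 0.7/√33 = 0.1219.
t* = 2.738; margin of error = 2.738 × 0.1219 = 0.3338.
-1.4 ± 0.3338 → (-1.73, -1.07).

(-1.73, -1.07)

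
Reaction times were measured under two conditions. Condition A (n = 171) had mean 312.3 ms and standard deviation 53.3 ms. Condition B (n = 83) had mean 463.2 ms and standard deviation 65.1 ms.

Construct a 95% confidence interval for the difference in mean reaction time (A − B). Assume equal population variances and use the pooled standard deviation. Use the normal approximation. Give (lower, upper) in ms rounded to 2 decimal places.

s_p = √[((n₁−1)s₁² + (n₂−1)s₂²)/(n₁+n₂−2)] = √[(170·53.3² + 82·65.1²)/252] = 57.4065.
SE = 57.4065·√(1/171 + 1/83) = 7.6796.
With z* = 1.960, margin = 1.960 × 7.6796 = 15.0520.
x̄₁ − x̄₂ = 312.3 − 463.2 = -150.9000; interval -150.9000 ± 15.0520 = (-165.95, -135.85).

(-165.95, -135.85)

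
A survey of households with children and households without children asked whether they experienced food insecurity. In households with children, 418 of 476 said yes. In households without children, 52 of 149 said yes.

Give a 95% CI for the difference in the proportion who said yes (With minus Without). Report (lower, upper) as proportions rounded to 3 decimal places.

(0.447, 0.611)

Sample proportions: 418/476 = 0.8782, 52/149 = 0.3490.
Each SE is √(p̂(1−p̂)/n): √(0.8782·0.1218/476) = 0.01499 and √(0.3490·0.6510/149) = 0.03905.
SE(p̂₁ − p̂₂) = √(SE₁² + SE₂²) = √(0.0002247001 + 0.0015249025) = 0.04183, since the two samples are independent.
At 95% confidence z* = 1.960; margin = 1.960 × 0.04183 = 0.08199.
The difference is 0.8782 − 0.3490 = 0.5292, so the interval is 0.5292 ± 0.08199 = (0.447, 0.611).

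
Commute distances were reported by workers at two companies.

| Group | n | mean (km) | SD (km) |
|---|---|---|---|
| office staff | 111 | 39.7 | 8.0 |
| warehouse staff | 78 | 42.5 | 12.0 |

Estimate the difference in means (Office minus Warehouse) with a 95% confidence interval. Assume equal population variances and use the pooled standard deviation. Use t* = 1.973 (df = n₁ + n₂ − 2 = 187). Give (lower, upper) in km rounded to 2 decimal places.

(-5.67, 0.07)

Pooled variance s_p² = [110·8.0² + 77·12.0²] / (111+78−2) = 96.9412, so s_p = 9.8459.
SE_diff = s_p·√(1/n₁ + 1/n₂) = 9.8459·√(1/111 + 1/78) = 1.4547.
t* = 1.973; margin = 1.973 × 1.4547 = 2.8701.
Difference = 39.7 − 42.5 = -2.8000.
-2.8000 ± 2.8701 → (-5.67, 0.07).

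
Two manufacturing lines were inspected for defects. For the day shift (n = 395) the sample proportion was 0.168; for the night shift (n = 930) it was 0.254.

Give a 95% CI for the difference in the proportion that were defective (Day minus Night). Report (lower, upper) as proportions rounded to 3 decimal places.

(-0.132, -0.040)

SE₁ = √(p̂₁(1−p̂₁)/n₁) = √(0.1680·0.8320/395) = 0.01881; SE₂ = √(0.2540·0.7460/930) = 0.01427.
Independent samples: SE of the difference = √(SE₁² + SE₂²) = √(0.0003538161 + 0.0002036329) = 0.02361.
z* for 95% confidence is 1.960, so the margin of error is 1.960 × 0.02361 = 0.04628.
Point estimate p̂₁ − p̂₂ = 0.1680 − 0.2540 = -0.0860.
-0.0860 ± 0.04628 → (-0.132, -0.040).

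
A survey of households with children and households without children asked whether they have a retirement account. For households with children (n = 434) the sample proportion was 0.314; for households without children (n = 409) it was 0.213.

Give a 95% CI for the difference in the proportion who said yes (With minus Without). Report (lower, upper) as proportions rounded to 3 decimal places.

(0.042, 0.160)

Each SE is √(p̂(1−p̂)/n): √(0.3140·0.6860/434) = 0.02228 and √(0.2130·0.7870/409) = 0.02024.
SE(p̂₁ − p̂₂) = √(SE₁² + SE₂²) = √(0.0004963984 + 0.0004096576) = 0.03010, since the two samples are independent.
At 95% confidence z* = 1.960; margin = 1.960 × 0.03010 = 0.05900.
The difference is 0.3140 − 0.2130 = 0.1010, so the interval is 0.1010 ± 0.05900 = (0.042, 0.160).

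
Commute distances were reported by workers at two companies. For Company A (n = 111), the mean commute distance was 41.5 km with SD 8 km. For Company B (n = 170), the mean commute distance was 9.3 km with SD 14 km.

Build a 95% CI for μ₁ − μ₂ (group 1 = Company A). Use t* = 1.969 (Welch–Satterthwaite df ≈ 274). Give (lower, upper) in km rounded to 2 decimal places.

(29.61, 34.79)

SE₁ = s₁/√n₁ = 8/√111 = 0.7593; SE₂ = 14/√170 = 1.0738.
Independent samples, unequal variances: SE_diff = √(SE₁² + SE₂²) = √(0.57653649 + 1.15304644) = 1.3151.
t* = 1.969, so margin of error = 1.969 × 1.3151 = 2.5894.
Difference in means = 41.5 − 9.3 = 32.2000.
32.2000 ± 2.5894 → (29.61, 34.79).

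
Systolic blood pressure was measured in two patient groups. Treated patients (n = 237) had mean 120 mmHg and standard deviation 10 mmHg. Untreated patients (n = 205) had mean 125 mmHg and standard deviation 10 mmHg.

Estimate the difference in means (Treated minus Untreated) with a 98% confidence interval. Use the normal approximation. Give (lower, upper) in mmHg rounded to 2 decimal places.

SE₁ = s₁/√n₁ = 10/√237 = 0.6496; SE₂ = 10/√205 = 0.6984.
Independent samples, unequal variances: SE_diff = √(SE₁² + SE₂²) = √(0.42198016 + 0.48776256) = 0.9538.
z* = 2.326, so margin of error = 2.326 × 0.9538 = 2.2185.
Difference in means = 120 − 125 = -5.0000.
-5.0000 ± 2.2185 → (-7.22, -2.78).

(-7.22, -2.78)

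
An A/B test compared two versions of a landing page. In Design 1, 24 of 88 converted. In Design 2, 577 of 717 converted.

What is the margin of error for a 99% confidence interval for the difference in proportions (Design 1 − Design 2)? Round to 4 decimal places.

0.1281

Sample proportions: 24/88 = 0.2727, 577/717 = 0.8047.
Each SE is √(p̂(1−p̂)/n): √(0.2727·0.7273/88) = 0.04747 and √(0.8047·0.1953/717) = 0.01481.
SE(p̂₁ − p̂₂) = √(SE₁² + SE₂²) = √(0.0022534009 + 0.0002193361) = 0.04973, since the two samples are independent.
At 99% confidence z* = 2.576; margin = 2.576 × 0.04973 = 0.12810.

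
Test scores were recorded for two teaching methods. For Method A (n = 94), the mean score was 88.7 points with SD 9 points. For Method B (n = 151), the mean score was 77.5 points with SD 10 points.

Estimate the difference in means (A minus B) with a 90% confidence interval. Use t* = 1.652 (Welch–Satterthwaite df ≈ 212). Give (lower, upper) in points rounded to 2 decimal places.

(9.16, 13.24)

Per-group SEs: s₁/√n₁ = 9/√94 = 0.9283, s₂/√n₂ = 10/√151 = 0.8138.
Unpooled SE of the difference: √(0.86174089 + 0.66227044) = 1.2345.
Margin of error = t* · SE = 1.652 × 1.2345 = 2.0394.
x̄₁ − x̄₂ = 88.7 − 77.5 = 11.2000.
CI: 11.2000 ± 2.0394 = (9.16, 13.24).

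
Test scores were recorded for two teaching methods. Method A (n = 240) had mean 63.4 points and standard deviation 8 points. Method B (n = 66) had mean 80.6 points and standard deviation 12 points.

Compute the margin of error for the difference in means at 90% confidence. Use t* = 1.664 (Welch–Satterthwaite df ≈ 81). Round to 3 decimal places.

2.604

Standard errors of each mean: 8/√240 = 0.5164 and 12/√66 = 1.4771.
SE(x̄₁ − x̄₂) = √(0.5164² + 1.4771²) = 1.5648 for independent samples with unequal variances.
With t* = 1.664, the margin is 1.664 × 1.5648 = 2.6038.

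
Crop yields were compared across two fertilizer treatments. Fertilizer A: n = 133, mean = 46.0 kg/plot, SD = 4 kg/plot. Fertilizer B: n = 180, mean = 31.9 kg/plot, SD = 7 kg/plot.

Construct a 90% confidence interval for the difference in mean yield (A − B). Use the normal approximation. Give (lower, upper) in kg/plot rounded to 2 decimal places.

(13.07, 15.13)

Per-group SEs: s₁/√n₁ = 4/√133 = 0.3468, s₂/√n₂ = 7/√180 = 0.5217.
Unpooled SE of the difference: √(0.12027024 + 0.27217089) = 0.6265.
Margin of error = z* · SE = 1.645 × 0.6265 = 1.0306.
x̄₁ − x̄₂ = 46.0 − 31.9 = 14.1000.
CI: 14.1000 ± 1.0306 = (13.07, 15.13).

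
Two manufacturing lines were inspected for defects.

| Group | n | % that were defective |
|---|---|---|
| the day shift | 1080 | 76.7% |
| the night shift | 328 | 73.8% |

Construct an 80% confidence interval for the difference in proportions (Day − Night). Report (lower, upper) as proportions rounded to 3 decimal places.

Each SE is √(p̂(1−p̂)/n): √(0.7670·0.2330/1080) = 0.01286 and √(0.7380·0.2620/328) = 0.02428.
SE(p̂₁ − p̂₂) = √(SE₁² + SE₂²) = √(0.0001653796 + 0.0005895184) = 0.02748, since the two samples are independent.
At 80% confidence z* = 1.282; margin = 1.282 × 0.02748 = 0.03523.
The difference is 0.7670 − 0.7380 = 0.0290, so the interval is 0.0290 ± 0.03523 = (-0.006, 0.064).

(-0.006, 0.064)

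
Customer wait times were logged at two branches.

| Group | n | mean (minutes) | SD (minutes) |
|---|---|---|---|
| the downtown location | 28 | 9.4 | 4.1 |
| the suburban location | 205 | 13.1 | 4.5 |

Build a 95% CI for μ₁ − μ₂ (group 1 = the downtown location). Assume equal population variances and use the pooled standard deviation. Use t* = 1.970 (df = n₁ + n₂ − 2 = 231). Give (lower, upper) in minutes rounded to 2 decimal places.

Pooled variance s_p² = [27·4.1² + 204·4.5²] / (28+205−2) = 19.8479, so s_p = 4.4551.
SE_diff = s_p·√(1/n₁ + 1/n₂) = 4.4551·√(1/28 + 1/205) = 0.8976.
t* = 1.970; margin = 1.970 × 0.8976 = 1.7683.
Difference = 9.4 − 13.1 = -3.7000.
-3.7000 ± 1.7683 → (-5.47, -1.93).

(-5.47, -1.93)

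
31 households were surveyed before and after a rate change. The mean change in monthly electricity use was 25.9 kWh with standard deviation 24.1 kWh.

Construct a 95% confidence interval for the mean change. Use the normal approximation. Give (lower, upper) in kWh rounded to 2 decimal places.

(17.42, 34.38)

This is a matched-pairs design, so SE = s_d/√n = 24.1/√31 = 4.3285.
Margin = 1.960 × 4.3285 = 8.4839; the interval is 25.9 ± 8.4839 = (17.42, 34.38).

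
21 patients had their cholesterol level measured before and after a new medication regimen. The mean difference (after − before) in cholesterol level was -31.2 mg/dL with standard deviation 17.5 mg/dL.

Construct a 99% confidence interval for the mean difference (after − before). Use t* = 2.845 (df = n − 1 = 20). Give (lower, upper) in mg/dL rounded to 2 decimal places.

This is a matched-pairs design, so SE = s_d/√n = 17.5/√21 = 3.8188.
Margin = 2.845 × 3.8188 = 10.8645; the interval is -31.2 ± 10.8645 = (-42.06, -20.34).

(-42.06, -20.34)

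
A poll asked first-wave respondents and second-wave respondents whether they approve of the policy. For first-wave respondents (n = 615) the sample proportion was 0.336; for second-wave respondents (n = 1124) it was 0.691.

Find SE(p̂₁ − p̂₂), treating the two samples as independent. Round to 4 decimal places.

SE₁ = √(p̂₁(1−p̂₁)/n₁) = √(0.3360·0.6640/615) = 0.01905; SE₂ = √(0.6910·0.3090/1124) = 0.01378.
Independent samples: SE of the difference = √(SE₁² + SE₂²) = √(0.0003629025 + 0.0001898884) = 0.02351.

0.0235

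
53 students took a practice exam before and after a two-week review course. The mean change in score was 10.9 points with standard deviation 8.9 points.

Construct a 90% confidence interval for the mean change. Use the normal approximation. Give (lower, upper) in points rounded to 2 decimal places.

This is a matched-pairs design, so SE = s_d/√n = 8.9/√53 = 1.2225.
Margin = 1.645 × 1.2225 = 2.0110; the interval is 10.9 ± 2.0110 = (8.89, 12.91).

(8.89, 12.91)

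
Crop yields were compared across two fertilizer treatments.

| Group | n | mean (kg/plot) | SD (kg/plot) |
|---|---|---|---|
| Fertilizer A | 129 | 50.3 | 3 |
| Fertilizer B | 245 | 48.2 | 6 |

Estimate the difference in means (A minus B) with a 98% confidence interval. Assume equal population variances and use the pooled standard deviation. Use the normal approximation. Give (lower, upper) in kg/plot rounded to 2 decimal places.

Pooled variance s_p² = [128·3² + 244·6²] / (129+245−2) = 26.7097, so s_p = 5.1681.
SE_diff = s_p·√(1/n₁ + 1/n₂) = 5.1681·√(1/129 + 1/245) = 0.5622.
z* = 2.326; margin = 2.326 × 0.5622 = 1.3077.
Difference = 50.3 − 48.2 = 2.1000.
2.1000 ± 1.3077 → (0.79, 3.41).

(0.79, 3.41)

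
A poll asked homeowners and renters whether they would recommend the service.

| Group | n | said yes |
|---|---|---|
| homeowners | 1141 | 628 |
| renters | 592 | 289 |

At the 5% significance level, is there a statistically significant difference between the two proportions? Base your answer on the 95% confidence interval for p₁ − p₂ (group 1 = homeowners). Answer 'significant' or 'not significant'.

Sample proportions: 628/1141 = 0.5504, 289/592 = 0.4882.
Each SE is √(p̂(1−p̂)/n): √(0.5504·0.4496/1141) = 0.01473 and √(0.4882·0.5118/592) = 0.02054.
SE(p̂₁ − p̂₂) = √(SE₁² + SE₂²) = √(0.0002169729 + 0.0004218916) = 0.02528, since the two samples are independent.
At 95% confidence z* = 1.960; margin = 1.960 × 0.02528 = 0.04955.
The difference is 0.5504 − 0.4882 = 0.0622, so the interval is 0.0622 ± 0.04955 = (0.01265, 0.11175).
The interval (0.01265, 0.11175) does not contain 0, so the difference is significant.

significant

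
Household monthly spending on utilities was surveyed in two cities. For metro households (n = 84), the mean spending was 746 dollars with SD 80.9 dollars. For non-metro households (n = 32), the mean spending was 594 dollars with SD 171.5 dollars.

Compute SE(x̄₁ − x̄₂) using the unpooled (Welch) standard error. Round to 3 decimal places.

Per-group SEs: s₁/√n₁ = 80.9/√84 = 8.8269, s₂/√n₂ = 171.5/√32 = 30.3172.
Unpooled SE of the difference: √(77.91416361 + 919.13261584) = 31.5760.

31.576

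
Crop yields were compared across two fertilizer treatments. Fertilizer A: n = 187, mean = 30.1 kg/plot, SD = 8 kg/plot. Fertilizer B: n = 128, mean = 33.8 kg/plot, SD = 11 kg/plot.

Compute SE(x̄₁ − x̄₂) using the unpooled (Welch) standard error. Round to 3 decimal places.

Per-group SEs: s₁/√n₁ = 8/√187 = 0.5850, s₂/√n₂ = 11/√128 = 0.9723.
Unpooled SE of the difference: √(0.342225 + 0.94536729) = 1.1347.

1.135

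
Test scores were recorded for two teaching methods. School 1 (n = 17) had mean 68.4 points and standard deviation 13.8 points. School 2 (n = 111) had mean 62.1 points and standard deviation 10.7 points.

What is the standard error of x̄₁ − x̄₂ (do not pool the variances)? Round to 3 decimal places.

SE₁ = s₁/√n₁ = 13.8/√17 = 3.3470; SE₂ = 10.7/√111 = 1.0156.
Independent samples, unequal variances: SE_diff = √(SE₁² + SE₂²) = √(11.202409 + 1.03144336) = 3.4977.

3.498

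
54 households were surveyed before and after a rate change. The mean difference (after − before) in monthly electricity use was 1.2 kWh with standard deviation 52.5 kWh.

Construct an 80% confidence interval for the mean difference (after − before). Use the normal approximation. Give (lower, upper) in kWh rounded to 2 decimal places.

Paired design: SE = s_d/√n = 52.5/√54 = 7.1443.
z* = 1.282; margin of error = 1.282 × 7.1443 = 9.1590.
1.2 ± 9.1590 → (-7.96, 10.36).

(-7.96, 10.36)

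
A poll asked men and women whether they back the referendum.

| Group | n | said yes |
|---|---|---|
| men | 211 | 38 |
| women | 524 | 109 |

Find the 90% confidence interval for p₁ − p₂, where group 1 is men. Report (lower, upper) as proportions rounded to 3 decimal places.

(-0.080, 0.024)

Sample proportions: 38/211 = 0.1801, 109/524 = 0.2080.
Each SE is √(p̂(1−p̂)/n): √(0.1801·0.8199/211) = 0.02645 and √(0.2080·0.7920/524) = 0.01773.
SE(p̂₁ − p̂₂) = √(SE₁² + SE₂²) = √(0.0006996025 + 0.0003143529) = 0.03184, since the two samples are independent.
At 90% confidence z* = 1.645; margin = 1.645 × 0.03184 = 0.05238.
The difference is 0.1801 − 0.2080 = -0.0279, so the interval is -0.0279 ± 0.05238 = (-0.080, 0.024).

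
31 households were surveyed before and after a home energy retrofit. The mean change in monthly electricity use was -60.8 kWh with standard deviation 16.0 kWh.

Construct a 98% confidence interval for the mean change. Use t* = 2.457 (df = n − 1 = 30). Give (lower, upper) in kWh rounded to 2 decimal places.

This is a matched-pairs design, so SE = s_d/√n = 16.0/√31 = 2.8737.
Margin = 2.457 × 2.8737 = 7.0607; the interval is -60.8 ± 7.0607 = (-67.86, -53.74).

(-67.86, -53.74)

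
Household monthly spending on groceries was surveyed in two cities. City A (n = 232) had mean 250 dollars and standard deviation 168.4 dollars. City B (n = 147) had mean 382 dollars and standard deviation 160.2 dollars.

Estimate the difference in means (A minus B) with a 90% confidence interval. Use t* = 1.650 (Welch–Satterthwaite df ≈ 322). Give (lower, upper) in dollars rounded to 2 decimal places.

Standard errors of each mean: 168.4/√232 = 11.0560 and 160.2/√147 = 13.2131.
SE(x̄₁ − x̄₂) = √(11.0560² + 13.2131²) = 17.2285 for independent samples with unequal variances.
With t* = 1.650, the margin is 1.650 × 17.2285 = 28.4270.
x̄₁ − x̄₂ = 250 − 382 = -132.0000; the interval is -132.0000 ± 28.4270 = (-160.43, -103.57).

(-160.43, -103.57)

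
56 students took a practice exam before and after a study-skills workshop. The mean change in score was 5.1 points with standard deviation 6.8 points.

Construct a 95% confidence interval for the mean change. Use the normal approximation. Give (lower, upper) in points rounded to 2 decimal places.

Paired design: SE = s_d/√n = 6.8/√56 = 0.9087.
z* = 1.960; margin of error = 1.960 × 0.9087 = 1.7811.
5.1 ± 1.7811 → (3.32, 6.88).

(3.32, 6.88)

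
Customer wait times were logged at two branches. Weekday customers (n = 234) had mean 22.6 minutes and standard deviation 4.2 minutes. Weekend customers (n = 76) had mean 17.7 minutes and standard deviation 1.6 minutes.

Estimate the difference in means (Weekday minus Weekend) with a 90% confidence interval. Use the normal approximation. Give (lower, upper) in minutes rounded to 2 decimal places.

(4.36, 5.44)

SE₁ = s₁/√n₁ = 4.2/√234 = 0.2746; SE₂ = 1.6/√76 = 0.1835.
Independent samples, unequal variances: SE_diff = √(SE₁² + SE₂²) = √(0.07540516 + 0.03367225) = 0.3303.
z* = 1.645, so margin of error = 1.645 × 0.3303 = 0.5433.
Difference in means = 22.6 − 17.7 = 4.9000.
4.9000 ± 0.5433 → (4.36, 5.44).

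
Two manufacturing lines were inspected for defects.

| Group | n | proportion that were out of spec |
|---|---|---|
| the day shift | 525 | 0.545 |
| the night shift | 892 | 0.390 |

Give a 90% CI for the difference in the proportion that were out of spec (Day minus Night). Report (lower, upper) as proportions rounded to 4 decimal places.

The two standard errors are √(0.5450×0.4550/525) = 0.02173 and √(0.3900×0.6100/892) = 0.01633.
Because the samples are independent, SE_diff = √(0.02173² + 0.01633²) = 0.02718.
Using z* = 1.645 for 90%, ME = 1.645 × 0.02718 = 0.04471.
p̂₁ − p̂₂ = 0.1550; interval 0.1550 ± 0.04471 gives (0.1103, 0.1997).

(0.1103, 0.1997)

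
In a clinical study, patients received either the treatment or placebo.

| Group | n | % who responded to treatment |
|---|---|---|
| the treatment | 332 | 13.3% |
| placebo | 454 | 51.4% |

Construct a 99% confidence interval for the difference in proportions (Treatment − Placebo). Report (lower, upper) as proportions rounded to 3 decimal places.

(-0.458, -0.304)

SE₁ = √(p̂₁(1−p̂₁)/n₁) = √(0.1330·0.8670/332) = 0.01864; SE₂ = √(0.5140·0.4860/454) = 0.02346.
Independent samples: SE of the difference = √(SE₁² + SE₂²) = √(0.0003474496 + 0.0005503716) = 0.02996.
z* for 99% confidence is 2.576, so the margin of error is 2.576 × 0.02996 = 0.07718.
Point estimate p̂₁ − p̂₂ = 0.1330 − 0.5140 = -0.3810.
-0.3810 ± 0.07718 → (-0.458, -0.304).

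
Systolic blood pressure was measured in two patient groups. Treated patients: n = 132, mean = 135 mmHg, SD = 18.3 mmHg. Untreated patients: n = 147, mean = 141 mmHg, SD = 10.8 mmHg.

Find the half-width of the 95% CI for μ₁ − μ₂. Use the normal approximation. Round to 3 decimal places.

SE₁ = s₁/√n₁ = 18.3/√132 = 1.5928; SE₂ = 10.8/√147 = 0.8908.
Independent samples, unequal variances: SE_diff = √(SE₁² + SE₂²) = √(2.53701184 + 0.79352464) = 1.8250.
z* = 1.960, so margin of error = 1.960 × 1.8250 = 3.5770.

3.577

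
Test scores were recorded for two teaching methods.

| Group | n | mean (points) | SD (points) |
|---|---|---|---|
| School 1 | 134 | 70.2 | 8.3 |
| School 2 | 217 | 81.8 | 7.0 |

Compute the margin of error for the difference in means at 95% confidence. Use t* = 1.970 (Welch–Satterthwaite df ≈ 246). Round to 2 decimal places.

Per-group SEs: s₁/√n₁ = 8.3/√134 = 0.7170, s₂/√n₂ = 7.0/√217 = 0.4752.
Unpooled SE of the difference: √(0.514089 + 0.22581504) = 0.8602.
Margin of error = t* · SE = 1.970 × 0.8602 = 1.6946.

1.69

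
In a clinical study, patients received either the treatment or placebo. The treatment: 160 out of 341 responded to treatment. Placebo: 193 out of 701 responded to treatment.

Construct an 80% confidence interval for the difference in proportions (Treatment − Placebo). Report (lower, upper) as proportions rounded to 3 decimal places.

(0.153, 0.235)

p̂₁ = 160/341 = 0.4692 and p̂₂ = 193/701 = 0.2753.
SE₁ = √(p̂₁(1−p̂₁)/n₁) = √(0.4692·0.5308/341) = 0.02703; SE₂ = √(0.2753·0.7247/701) = 0.01687.
Independent samples: SE of the difference = √(SE₁² + SE₂²) = √(0.0007306209 + 0.0002845969) = 0.03186.
z* for 80% confidence is 1.282, so the margin of error is 1.282 × 0.03186 = 0.04084.
Point estimate p̂₁ − p̂₂ = 0.4692 − 0.2753 = 0.1939.
0.1939 ± 0.04084 → (0.153, 0.235).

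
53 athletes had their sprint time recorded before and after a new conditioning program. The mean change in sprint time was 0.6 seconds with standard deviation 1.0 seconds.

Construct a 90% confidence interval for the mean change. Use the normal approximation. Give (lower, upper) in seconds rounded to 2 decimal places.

This is a matched-pairs design, so SE = s_d/√n = 1.0/√53 = 0.1374.
Margin = 1.645 × 0.1374 = 0.2260; the interval is 0.6 ± 0.2260 = (0.37, 0.83).

(0.37, 0.83)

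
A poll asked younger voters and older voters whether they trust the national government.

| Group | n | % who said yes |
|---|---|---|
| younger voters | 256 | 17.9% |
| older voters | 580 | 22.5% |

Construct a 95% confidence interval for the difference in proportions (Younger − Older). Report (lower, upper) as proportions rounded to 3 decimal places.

Each SE is √(p̂(1−p̂)/n): √(0.1790·0.8210/256) = 0.02396 and √(0.2250·0.7750/580) = 0.01734.
SE(p̂₁ − p̂₂) = √(SE₁² + SE₂²) = √(0.0005740816 + 0.0003006756) = 0.02958, since the two samples are independent.
At 95% confidence z* = 1.960; margin = 1.960 × 0.02958 = 0.05798.
The difference is 0.1790 − 0.2250 = -0.0460, so the interval is -0.0460 ± 0.05798 = (-0.104, 0.012).

(-0.104, 0.012)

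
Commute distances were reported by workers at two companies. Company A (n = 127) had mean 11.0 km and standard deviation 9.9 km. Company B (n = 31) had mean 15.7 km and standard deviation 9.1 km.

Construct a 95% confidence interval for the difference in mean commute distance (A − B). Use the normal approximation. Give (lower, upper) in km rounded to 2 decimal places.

Per-group SEs: s₁/√n₁ = 9.9/√127 = 0.8785, s₂/√n₂ = 9.1/√31 = 1.6344.
Unpooled SE of the difference: √(0.77176225 + 2.67126336) = 1.8555.
Margin of error = z* · SE = 1.960 × 1.8555 = 3.6368.
x̄₁ − x̄₂ = 11.0 − 15.7 = -4.7000.
CI: -4.7000 ± 3.6368 = (-8.34, -1.06).

(-8.34, -1.06)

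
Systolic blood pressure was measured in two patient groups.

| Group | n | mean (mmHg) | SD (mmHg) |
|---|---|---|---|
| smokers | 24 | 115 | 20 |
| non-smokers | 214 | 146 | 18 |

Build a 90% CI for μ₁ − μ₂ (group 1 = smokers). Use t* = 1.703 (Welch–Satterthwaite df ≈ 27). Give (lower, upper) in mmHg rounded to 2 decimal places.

(-38.26, -23.74)

Per-group SEs: s₁/√n₁ = 20/√24 = 4.0825, s₂/√n₂ = 18/√214 = 1.2305.
Unpooled SE of the difference: √(16.66680625 + 1.51413025) = 4.2639.
Margin of error = t* · SE = 1.703 × 4.2639 = 7.2614.
x̄₁ − x̄₂ = 115 − 146 = -31.0000.
CI: -31.0000 ± 7.2614 = (-38.26, -23.74).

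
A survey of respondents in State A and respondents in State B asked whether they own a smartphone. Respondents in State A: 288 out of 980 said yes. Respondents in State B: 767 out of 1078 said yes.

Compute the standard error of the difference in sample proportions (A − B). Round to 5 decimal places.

Sample proportions: 288/980 = 0.2939, 767/1078 = 0.7115.
Each SE is √(p̂(1−p̂)/n): √(0.2939·0.7061/980) = 0.01455 and √(0.7115·0.2885/1078) = 0.01380.
SE(p̂₁ − p̂₂) = √(SE₁² + SE₂²) = √(0.0002117025 + 0.00019044) = 0.02005, since the two samples are independent.

0.02005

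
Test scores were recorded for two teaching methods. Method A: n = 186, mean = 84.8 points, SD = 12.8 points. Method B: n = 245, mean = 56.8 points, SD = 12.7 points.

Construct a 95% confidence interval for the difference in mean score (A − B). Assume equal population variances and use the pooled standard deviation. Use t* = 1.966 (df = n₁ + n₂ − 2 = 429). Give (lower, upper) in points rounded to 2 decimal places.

(25.56, 30.44)

Pooled variance s_p² = [185·12.8² + 244·12.7²] / (186+245−2) = 162.3897, so s_p = 12.7432.
SE_diff = s_p·√(1/n₁ + 1/n₂) = 12.7432·√(1/186 + 1/245) = 1.2393.
t* = 1.966; margin = 1.966 × 1.2393 = 2.4365.
Difference = 84.8 − 56.8 = 28.0000.
28.0000 ± 2.4365 → (25.56, 30.44).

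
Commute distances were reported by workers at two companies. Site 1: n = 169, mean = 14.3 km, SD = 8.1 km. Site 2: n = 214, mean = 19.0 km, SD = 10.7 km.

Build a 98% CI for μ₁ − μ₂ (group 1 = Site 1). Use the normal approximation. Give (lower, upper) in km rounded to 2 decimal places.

(-6.93, -2.47)

Per-group SEs: s₁/√n₁ = 8.1/√169 = 0.6231, s₂/√n₂ = 10.7/√214 = 0.7314.
Unpooled SE of the difference: √(0.38825361 + 0.53494596) = 0.9608.
Margin of error = z* · SE = 2.326 × 0.9608 = 2.2348.
x̄₁ − x̄₂ = 14.3 − 19.0 = -4.7000.
CI: -4.7000 ± 2.2348 = (-6.93, -2.47).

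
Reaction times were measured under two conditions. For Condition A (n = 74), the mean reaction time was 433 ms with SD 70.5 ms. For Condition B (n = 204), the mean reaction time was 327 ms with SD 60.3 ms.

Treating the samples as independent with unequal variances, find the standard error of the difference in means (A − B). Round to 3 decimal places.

9.219

Standard errors of each mean: 70.5/√74 = 8.1955 and 60.3/√204 = 4.2218.
SE(x̄₁ − x̄₂) = √(8.1955² + 4.2218²) = 9.2190 for independent samples with unequal variances.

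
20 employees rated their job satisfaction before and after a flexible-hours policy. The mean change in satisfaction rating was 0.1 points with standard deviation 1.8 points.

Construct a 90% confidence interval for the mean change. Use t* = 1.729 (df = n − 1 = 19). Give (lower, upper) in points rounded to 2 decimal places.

This is a matched-pairs design, so SE = s_d/√n = 1.8/√20 = 0.4025.
Margin = 1.729 × 0.4025 = 0.6959; the interval is 0.1 ± 0.6959 = (-0.60, 0.80).

(-0.60, 0.80)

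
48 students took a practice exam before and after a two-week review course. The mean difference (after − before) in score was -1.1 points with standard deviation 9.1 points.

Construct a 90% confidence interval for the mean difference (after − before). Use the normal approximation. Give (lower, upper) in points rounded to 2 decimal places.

This is a matched-pairs design, so SE = s_d/√n = 9.1/√48 = 1.3135.
Margin = 1.645 × 1.3135 = 2.1607; the interval is -1.1 ± 2.1607 = (-3.26, 1.06).

(-3.26, 1.06)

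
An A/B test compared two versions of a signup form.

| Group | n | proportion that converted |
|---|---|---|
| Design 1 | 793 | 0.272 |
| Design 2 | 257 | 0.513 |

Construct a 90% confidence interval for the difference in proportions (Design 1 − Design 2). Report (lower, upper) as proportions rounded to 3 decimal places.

(-0.298, -0.184)

Each SE is √(p̂(1−p̂)/n): √(0.2720·0.7280/793) = 0.01580 and √(0.5130·0.4870/257) = 0.03118.
SE(p̂₁ − p̂₂) = √(SE₁² + SE₂²) = √(0.00024964 + 0.0009721924) = 0.03495, since the two samples are independent.
At 90% confidence z* = 1.645; margin = 1.645 × 0.03495 = 0.05749.
The difference is 0.2720 − 0.5130 = -0.2410, so the interval is -0.2410 ± 0.05749 = (-0.298, -0.184).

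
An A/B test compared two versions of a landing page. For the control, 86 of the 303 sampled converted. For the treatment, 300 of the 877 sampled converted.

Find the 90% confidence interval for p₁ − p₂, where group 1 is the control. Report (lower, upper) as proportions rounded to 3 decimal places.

(-0.108, -0.008)

Sample proportions: 86/303 = 0.2838, 300/877 = 0.3421.
Each SE is √(p̂(1−p̂)/n): √(0.2838·0.7162/303) = 0.02590 and √(0.3421·0.6579/877) = 0.01602.
SE(p̂₁ − p̂₂) = √(SE₁² + SE₂²) = √(0.00067081 + 0.0002566404) = 0.03045, since the two samples are independent.
At 90% confidence z* = 1.645; margin = 1.645 × 0.03045 = 0.05009.
The difference is 0.2838 − 0.3421 = -0.0583, so the interval is -0.0583 ± 0.05009 = (-0.108, -0.008).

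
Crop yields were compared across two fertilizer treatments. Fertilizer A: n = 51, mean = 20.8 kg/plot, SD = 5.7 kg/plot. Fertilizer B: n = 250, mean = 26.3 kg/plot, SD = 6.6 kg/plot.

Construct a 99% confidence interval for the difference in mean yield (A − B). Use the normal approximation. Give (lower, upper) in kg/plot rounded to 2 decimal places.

SE₁ = s₁/√n₁ = 5.7/√51 = 0.7982; SE₂ = 6.6/√250 = 0.4174.
Independent samples, unequal variances: SE_diff = √(SE₁² + SE₂²) = √(0.63712324 + 0.17422276) = 0.9007.
z* = 2.576, so margin of error = 2.576 × 0.9007 = 2.3202.
Difference in means = 20.8 − 26.3 = -5.5000.
-5.5000 ± 2.3202 → (-7.82, -3.18).

(-7.82, -3.18)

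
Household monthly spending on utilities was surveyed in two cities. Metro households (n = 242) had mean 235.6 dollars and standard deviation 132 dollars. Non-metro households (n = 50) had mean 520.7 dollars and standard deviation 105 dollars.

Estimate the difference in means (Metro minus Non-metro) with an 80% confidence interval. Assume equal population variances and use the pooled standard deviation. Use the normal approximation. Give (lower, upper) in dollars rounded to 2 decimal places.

Pooled variance s_p² = [241·132² + 49·105²] / (242+50−2) = 16342.7897, so s_p = 127.8389.
SE_diff = s_p·√(1/n₁ + 1/n₂) = 127.8389·√(1/242 + 1/50) = 19.8592.
z* = 1.282; margin = 1.282 × 19.8592 = 25.4595.
Difference = 235.6 − 520.7 = -285.1000.
-285.1000 ± 25.4595 → (-310.56, -259.64).

(-310.56, -259.64)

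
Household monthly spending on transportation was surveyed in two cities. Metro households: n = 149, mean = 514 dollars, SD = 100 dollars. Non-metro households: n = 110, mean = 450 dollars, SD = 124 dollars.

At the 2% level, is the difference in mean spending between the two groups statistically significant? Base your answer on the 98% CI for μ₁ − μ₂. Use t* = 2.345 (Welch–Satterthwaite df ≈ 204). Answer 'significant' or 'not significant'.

significant

Per-group SEs: s₁/√n₁ = 100/√149 = 8.1923, s₂/√n₂ = 124/√110 = 11.8229.
Unpooled SE of the difference: √(67.11377929 + 139.78096441) = 14.3838.
Margin of error = t* · SE = 2.345 × 14.3838 = 33.7300.
x̄₁ − x̄₂ = 514 − 450 = 64.0000.
CI: 64.0000 ± 33.7300 = (30.2700, 97.7300).
The interval (30.2700, 97.7300) does not contain 0, so the difference is significant.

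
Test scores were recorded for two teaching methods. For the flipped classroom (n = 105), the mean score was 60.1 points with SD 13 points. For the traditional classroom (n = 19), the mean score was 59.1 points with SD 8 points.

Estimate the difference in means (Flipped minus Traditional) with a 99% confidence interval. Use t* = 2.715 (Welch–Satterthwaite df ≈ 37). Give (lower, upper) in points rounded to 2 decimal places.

(-5.06, 7.06)

SE₁ = s₁/√n₁ = 13/√105 = 1.2687; SE₂ = 8/√19 = 1.8353.
Independent samples, unequal variances: SE_diff = √(SE₁² + SE₂²) = √(1.60959969 + 3.36832609) = 2.2311.
t* = 2.715, so margin of error = 2.715 × 2.2311 = 6.0574.
Difference in means = 60.1 − 59.1 = 1.0000.
1.0000 ± 6.0574 → (-5.06, 7.06).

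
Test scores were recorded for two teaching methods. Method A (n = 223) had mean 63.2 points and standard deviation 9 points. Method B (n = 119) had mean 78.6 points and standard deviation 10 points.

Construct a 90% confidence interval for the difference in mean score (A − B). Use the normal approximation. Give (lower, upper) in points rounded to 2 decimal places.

(-17.20, -13.60)

SE₁ = s₁/√n₁ = 9/√223 = 0.6027; SE₂ = 10/√119 = 0.9167.
Independent samples, unequal variances: SE_diff = √(SE₁² + SE₂²) = √(0.36324729 + 0.84033889) = 1.0971.
z* = 1.645, so margin of error = 1.645 × 1.0971 = 1.8047.
Difference in means = 63.2 − 78.6 = -15.4000.
-15.4000 ± 1.8047 → (-17.20, -13.60).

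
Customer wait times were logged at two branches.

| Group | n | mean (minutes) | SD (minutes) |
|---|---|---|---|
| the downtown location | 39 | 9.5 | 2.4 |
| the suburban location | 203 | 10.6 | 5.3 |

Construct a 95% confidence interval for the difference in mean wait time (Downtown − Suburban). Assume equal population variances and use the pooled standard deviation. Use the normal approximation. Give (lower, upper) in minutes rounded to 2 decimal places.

(-2.80, 0.60)

Pooled variance s_p² = [38·2.4² + 202·5.3²] / (39+203−2) = 24.5544, so s_p = 4.9552.
SE_diff = s_p·√(1/n₁ + 1/n₂) = 4.9552·√(1/39 + 1/203) = 0.8663.
z* = 1.960; margin = 1.960 × 0.8663 = 1.6979.
Difference = 9.5 − 10.6 = -1.1000.
-1.1000 ± 1.6979 → (-2.80, 0.60).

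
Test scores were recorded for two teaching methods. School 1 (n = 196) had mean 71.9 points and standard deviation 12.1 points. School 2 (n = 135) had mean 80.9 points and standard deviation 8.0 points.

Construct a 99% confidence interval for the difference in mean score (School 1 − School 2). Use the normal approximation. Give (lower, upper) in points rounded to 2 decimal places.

(-11.85, -6.15)

Per-group SEs: s₁/√n₁ = 12.1/√196 = 0.8643, s₂/√n₂ = 8.0/√135 = 0.6885.
Unpooled SE of the difference: √(0.74701449 + 0.47403225) = 1.1050.
Margin of error = z* · SE = 2.576 × 1.1050 = 2.8465.
x̄₁ − x̄₂ = 71.9 − 80.9 = -9.0000.
CI: -9.0000 ± 2.8465 = (-11.85, -6.15).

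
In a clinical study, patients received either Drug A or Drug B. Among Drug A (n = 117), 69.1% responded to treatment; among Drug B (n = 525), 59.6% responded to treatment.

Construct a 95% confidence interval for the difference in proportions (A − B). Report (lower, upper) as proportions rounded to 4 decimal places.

(0.0013, 0.1887)

SE₁ = √(p̂₁(1−p̂₁)/n₁) = √(0.6910·0.3090/117) = 0.04272; SE₂ = √(0.5960·0.4040/525) = 0.02142.
Independent samples: SE of the difference = √(SE₁² + SE₂²) = √(0.0018249984 + 0.0004588164) = 0.04779.
z* for 95% confidence is 1.960, so the margin of error is 1.960 × 0.04779 = 0.09367.
Point estimate p̂₁ − p̂₂ = 0.6910 − 0.5960 = 0.0950.
0.0950 ± 0.09367 → (0.0013, 0.1887).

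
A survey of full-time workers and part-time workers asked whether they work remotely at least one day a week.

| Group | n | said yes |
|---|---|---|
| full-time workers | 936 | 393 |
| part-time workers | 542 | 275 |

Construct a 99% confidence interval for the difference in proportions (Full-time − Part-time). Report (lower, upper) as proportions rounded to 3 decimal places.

First, p̂₁ = 393/936 = 0.4199; p̂₂ = 275/542 = 0.5074.
The two standard errors are √(0.4199×0.5801/936) = 0.01613 and √(0.5074×0.4926/542) = 0.02147.
Because the samples are independent, SE_diff = √(0.01613² + 0.02147²) = 0.02685.
Using z* = 2.576 for 99%, ME = 2.576 × 0.02685 = 0.06917.
p̂₁ − p̂₂ = -0.0875; interval -0.0875 ± 0.06917 gives (-0.157, -0.018).

(-0.157, -0.018)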